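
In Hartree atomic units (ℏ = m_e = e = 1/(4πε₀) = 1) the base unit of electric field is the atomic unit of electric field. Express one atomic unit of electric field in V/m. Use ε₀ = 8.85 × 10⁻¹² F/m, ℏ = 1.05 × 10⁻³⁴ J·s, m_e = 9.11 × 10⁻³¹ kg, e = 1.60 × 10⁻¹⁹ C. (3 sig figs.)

E_au = E_h/(e a₀) = m_e²e⁵/((4πε₀)³ℏ⁴)
E_h = 4.38 × 10⁻¹⁸ J
a₀ = 5.26 × 10⁻¹¹ m
E_h/(e·a₀) = 5.20 × 10¹¹ V/m

5.20 × 10¹¹ V/m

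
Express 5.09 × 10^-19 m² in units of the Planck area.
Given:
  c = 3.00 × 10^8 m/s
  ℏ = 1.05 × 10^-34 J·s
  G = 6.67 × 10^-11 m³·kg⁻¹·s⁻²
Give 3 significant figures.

Planck area: A_P = ℏG/c³ = 2.59 × 10^-70 m².
5.09 × 10^-19 / 2.59 × 10^-70 = 1.96 × 10^51

1.96 × 10^51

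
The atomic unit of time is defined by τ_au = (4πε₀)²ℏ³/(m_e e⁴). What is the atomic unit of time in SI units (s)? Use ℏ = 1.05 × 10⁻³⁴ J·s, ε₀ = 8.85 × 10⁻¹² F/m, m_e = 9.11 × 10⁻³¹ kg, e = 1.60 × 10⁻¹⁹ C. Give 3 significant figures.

τ_au = (4πε₀)²ℏ³/(m_e e⁴)
E_h = 4.38 × 10⁻¹⁸ J
ℏ/E_h = 2.40 × 10⁻¹⁷ s

2.40 × 10⁻¹⁷ s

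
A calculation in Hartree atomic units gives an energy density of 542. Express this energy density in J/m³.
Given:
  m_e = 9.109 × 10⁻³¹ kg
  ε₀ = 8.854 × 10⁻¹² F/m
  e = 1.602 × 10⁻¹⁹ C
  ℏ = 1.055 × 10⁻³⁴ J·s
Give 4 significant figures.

1.588 × 10¹⁶ J/m³

One atomic unit of energy density: u_au = E_h/a₀³ = m_e⁴e¹⁰/((4πε₀)⁵ℏ⁸) = 2.929 × 10¹³ J/m³.
542 × 2.929 × 10¹³ J/m³ = 1.588 × 10¹⁶ J/m³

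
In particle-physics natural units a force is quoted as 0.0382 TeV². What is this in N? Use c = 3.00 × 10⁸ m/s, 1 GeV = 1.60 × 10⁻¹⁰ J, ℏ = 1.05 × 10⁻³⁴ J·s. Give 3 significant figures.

Force is [E]/[L] = [E]²/(ℏc); restore (ℏc)⁻¹.
1 GeV² → 1/(ℏc) × (1 GeV in J)² = 8.13 × 10⁵ N.
Convert the energy scale: 0.0382 TeV² = 3.82 × 10⁴ GeV².
Result: 3.82 × 10⁴ × 8.13 × 10⁵ = 3.10 × 10¹⁰ N.

3.10 × 10¹⁰ N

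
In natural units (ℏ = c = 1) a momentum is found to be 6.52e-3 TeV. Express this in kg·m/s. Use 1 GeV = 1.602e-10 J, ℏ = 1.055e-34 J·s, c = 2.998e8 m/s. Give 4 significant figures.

3.484e-18 kg·m/s

Momentum is [E]/c; divide by c.
1 GeV → 1/c × (1 GeV in J) = 5.344e-19 kg·m/s.
Convert the energy scale: 6.52e-3 TeV = 6.52 GeV.
Result: 6.52 × 5.344e-19 = 3.484e-18 kg·m/s.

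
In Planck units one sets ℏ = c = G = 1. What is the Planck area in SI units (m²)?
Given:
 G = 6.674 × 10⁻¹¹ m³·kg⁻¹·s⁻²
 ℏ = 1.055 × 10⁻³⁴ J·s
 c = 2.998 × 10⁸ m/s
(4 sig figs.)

A_P = ℏG/c³
  = 7.041 × 10⁻⁴⁵ / 2.695 × 10²⁵
  = 2.613 × 10⁻⁷⁰ m²

2.613 × 10⁻⁷⁰ m²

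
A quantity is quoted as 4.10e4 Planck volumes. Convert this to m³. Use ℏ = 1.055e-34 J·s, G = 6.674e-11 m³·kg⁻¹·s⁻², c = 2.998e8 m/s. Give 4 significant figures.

One Planck volume: V_P = (ℏG/c³)^(3/2) = 4.224e-105 m³.
4.10e4 × 4.224e-105 m³ = 1.732e-100 m³

1.732e-100 m³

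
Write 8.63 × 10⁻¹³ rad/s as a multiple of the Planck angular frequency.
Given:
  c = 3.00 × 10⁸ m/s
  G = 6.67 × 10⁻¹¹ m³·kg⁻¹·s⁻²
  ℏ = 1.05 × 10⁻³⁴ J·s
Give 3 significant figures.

4.63 × 10⁻⁵⁶

Planck angular frequency: ω_P = √(c⁵/(ℏG)) = 1.86 × 10⁴³ rad/s.
8.63 × 10⁻¹³ / 1.86 × 10⁴³ = 4.63 × 10⁻⁵⁶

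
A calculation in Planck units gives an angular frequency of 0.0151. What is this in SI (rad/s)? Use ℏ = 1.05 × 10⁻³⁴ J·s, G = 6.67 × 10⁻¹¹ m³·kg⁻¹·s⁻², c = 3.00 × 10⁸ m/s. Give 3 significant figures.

One Planck angular frequency: ω_P = √(c⁵/(ℏG)) = 1.86 × 10⁴³ rad/s.
0.0151 × 1.86 × 10⁴³ rad/s = 2.81 × 10⁴¹ rad/s

2.81 × 10⁴¹ rad/s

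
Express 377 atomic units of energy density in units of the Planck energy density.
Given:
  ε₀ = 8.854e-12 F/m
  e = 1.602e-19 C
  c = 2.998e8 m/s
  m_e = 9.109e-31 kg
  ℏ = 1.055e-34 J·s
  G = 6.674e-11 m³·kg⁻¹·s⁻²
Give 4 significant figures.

2.384e-98

atomic unit of energy density: u_au = E_h/a₀³ = m_e⁴e¹⁰/((4πε₀)⁵ℏ⁸) = 2.929e13 J/m³
Planck energy density: u_P = c⁷/(ℏG²) = 4.632e113 J/m³
377 × 2.929e13 / 4.632e113 = 2.384e-98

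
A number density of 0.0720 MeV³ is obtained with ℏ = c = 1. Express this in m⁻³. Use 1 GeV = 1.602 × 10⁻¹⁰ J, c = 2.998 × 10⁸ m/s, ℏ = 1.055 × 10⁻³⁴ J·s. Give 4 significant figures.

Number density is [L]⁻³ = [E]³/(ℏc)³.
1 GeV³ → 1/(ℏc)³ × (1 GeV in J)³ = 1.299 × 10⁴⁷ m⁻³.
Convert the energy scale: 0.0720 MeV³ = 7.20 × 10⁻¹¹ GeV³.
Result: 7.20 × 10⁻¹¹ × 1.299 × 10⁴⁷ = 9.356 × 10³⁶ m⁻³.

9.356 × 10³⁶ m⁻³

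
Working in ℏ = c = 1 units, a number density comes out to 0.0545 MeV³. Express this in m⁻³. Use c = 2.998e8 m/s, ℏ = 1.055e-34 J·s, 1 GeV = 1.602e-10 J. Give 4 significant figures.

7.082e36 m⁻³

Number density is [L]⁻³ = [E]³/(ℏc)³.
1 GeV³ → 1/(ℏc)³ × (1 GeV in J)³ = 1.299e47 m⁻³.
Convert the energy scale: 0.0545 MeV³ = 5.45e-11 GeV³.
Result: 5.45e-11 × 1.299e47 = 7.082e36 m⁻³.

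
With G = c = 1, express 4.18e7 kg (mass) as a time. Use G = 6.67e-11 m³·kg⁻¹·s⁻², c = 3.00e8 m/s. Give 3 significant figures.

1.03e-28 s

Mass → time via G/c³.
4.18e7 kg × (G/c³) = 1.03e-28 s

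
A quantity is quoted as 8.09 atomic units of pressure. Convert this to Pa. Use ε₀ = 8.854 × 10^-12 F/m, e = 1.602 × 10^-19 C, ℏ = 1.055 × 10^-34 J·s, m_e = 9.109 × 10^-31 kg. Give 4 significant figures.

One atomic unit of pressure: P_au = E_h/a₀³ = m_e⁴e¹⁰/((4πε₀)⁵ℏ⁸) = 2.929 × 10^13 Pa.
8.09 × 2.929 × 10^13 Pa = 2.370 × 10^14 Pa

2.370 × 10^14 Pa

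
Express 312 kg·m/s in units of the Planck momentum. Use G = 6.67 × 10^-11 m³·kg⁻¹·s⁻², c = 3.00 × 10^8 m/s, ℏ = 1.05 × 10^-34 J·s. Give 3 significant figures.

47.9

Planck momentum: p_P = √(ℏc³/G) = 6.52 kg·m/s.
312 / 6.52 = 47.9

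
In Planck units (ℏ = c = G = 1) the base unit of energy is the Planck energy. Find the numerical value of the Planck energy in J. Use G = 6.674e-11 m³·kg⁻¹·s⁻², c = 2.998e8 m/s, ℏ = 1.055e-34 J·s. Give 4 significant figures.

E_P = √(ℏc⁵/G)
  = √(3.828e18)
  = 1.957e9 J

1.957e9 J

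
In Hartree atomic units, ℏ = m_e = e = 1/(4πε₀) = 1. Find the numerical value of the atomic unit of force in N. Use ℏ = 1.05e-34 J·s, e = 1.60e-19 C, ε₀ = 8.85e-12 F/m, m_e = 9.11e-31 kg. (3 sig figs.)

From ℏ = m_e = e = 1/(4πε₀) = 1 the force scale is F_au = E_h/a₀ = m_e²e⁶/((4πε₀)³ℏ⁴).
E_h = 4.38e-18 J
a₀ = 5.26e-11 m
E_h/a₀ = 8.33e-8 N

8.33e-8 N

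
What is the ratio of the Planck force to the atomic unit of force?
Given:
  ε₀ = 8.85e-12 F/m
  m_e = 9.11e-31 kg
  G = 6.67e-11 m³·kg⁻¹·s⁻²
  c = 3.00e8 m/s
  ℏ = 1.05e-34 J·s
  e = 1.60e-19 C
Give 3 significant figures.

Planck force: F_P = c⁴/G = 1.21e44 N
atomic unit of force: F_au = E_h/a₀ = m_e²e⁶/((4πε₀)³ℏ⁴) = 8.33e-8 N
ratio = 1.21e44 / 8.33e-8 = 1.46e51

1.46e51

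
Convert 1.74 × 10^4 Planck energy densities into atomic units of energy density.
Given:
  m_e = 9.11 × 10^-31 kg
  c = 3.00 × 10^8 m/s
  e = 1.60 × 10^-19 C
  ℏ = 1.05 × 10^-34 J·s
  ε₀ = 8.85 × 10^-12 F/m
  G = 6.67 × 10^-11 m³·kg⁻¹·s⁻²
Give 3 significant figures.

2.70 × 10^104

Planck energy density: u_P = c⁷/(ℏG²) = 4.68 × 10^113 J/m³
atomic unit of energy density: u_au = E_h/a₀³ = m_e⁴e¹⁰/((4πε₀)⁵ℏ⁸) = 3.01 × 10^13 J/m³
1.74 × 10^4 × 4.68 × 10^113 / 3.01 × 10^13 = 2.70 × 10^104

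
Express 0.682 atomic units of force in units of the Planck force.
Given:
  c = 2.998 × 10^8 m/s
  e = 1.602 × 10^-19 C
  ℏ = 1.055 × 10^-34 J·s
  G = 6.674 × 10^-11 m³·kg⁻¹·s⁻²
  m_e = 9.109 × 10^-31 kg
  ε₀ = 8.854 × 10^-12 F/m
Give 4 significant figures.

atomic unit of force: F_au = E_h/a₀ = m_e²e⁶/((4πε₀)³ℏ⁴) = 8.220 × 10^-8 N
Planck force: F_P = c⁴/G = 1.210 × 10^44 N
0.682 × 8.220 × 10^-8 / 1.210 × 10^44 = 4.631 × 10^-52

4.631 × 10^-52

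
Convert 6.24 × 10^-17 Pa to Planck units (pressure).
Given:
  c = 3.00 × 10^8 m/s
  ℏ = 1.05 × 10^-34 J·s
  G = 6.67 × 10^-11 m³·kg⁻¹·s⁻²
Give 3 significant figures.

Planck pressure: p_P = c⁷/(ℏG²) = 4.68 × 10^113 Pa.
6.24 × 10^-17 / 4.68 × 10^113 = 1.33 × 10^-130

1.33 × 10^-130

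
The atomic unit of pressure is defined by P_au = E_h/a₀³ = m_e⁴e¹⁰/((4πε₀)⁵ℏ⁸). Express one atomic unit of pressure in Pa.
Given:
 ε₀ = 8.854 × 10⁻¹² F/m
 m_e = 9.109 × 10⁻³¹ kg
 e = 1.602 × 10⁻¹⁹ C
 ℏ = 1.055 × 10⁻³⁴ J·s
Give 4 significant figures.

2.929 × 10¹³ Pa

P_au = E_h/a₀³ = m_e⁴e¹⁰/((4πε₀)⁵ℏ⁸)
E_h = 4.354 × 10⁻¹⁸ J
a₀ = 5.297 × 10⁻¹¹ m
E_h/a₀³ = 2.929 × 10¹³ Pa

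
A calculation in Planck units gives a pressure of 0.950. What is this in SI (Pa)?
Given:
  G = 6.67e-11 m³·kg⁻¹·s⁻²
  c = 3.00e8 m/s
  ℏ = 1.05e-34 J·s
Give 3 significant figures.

One Planck pressure: p_P = c⁷/(ℏG²) = 4.68e113 Pa.
0.950 × 4.68e113 Pa = 4.45e113 Pa

4.45e113 Pa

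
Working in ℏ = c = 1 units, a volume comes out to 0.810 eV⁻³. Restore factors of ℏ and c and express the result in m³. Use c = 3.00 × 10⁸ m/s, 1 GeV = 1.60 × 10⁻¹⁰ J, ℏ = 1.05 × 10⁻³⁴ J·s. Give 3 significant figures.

Volume is [L]³ = [E]⁻³·(ℏc)³.
1 GeV⁻³ → (ℏc)³ × (1 GeV in J)⁻³ = 7.63 × 10⁻⁴⁸ m³.
Convert the energy scale: 0.810 eV⁻³ = 8.10 × 10²⁶ GeV⁻³.
Result: 8.10 × 10²⁶ × 7.63 × 10⁻⁴⁸ = 6.18 × 10⁻²¹ m³.

6.18 × 10⁻²¹ m³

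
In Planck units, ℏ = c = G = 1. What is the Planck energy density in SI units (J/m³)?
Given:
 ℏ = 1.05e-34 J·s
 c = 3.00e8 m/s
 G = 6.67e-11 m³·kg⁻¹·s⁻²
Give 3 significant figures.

4.68e113 J/m³

Dimensional analysis gives u_P = c⁷/(ℏG²).
  = 2.19e59 / 4.67e-55
  = 4.68e113 J/m³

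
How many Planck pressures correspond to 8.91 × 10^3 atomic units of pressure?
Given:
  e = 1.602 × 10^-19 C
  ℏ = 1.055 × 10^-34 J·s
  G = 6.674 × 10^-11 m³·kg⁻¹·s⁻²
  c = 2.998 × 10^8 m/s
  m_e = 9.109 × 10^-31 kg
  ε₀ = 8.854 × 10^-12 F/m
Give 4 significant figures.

5.634 × 10^-97

atomic unit of pressure: P_au = E_h/a₀³ = m_e⁴e¹⁰/((4πε₀)⁵ℏ⁸) = 2.929 × 10^13 Pa
Planck pressure: p_P = c⁷/(ℏG²) = 4.632 × 10^113 Pa
8.91 × 10^3 × 2.929 × 10^13 / 4.632 × 10^113 = 5.634 × 10^-97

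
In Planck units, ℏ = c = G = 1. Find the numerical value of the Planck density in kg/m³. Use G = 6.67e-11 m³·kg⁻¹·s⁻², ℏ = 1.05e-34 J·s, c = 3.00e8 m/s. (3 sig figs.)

From ℏ = c = G = 1 the density scale is ρ_P = c⁵/(ℏG²).
  = 2.43e42 / 4.67e-55
  = 5.20e96 kg/m³

5.20e96 kg/m³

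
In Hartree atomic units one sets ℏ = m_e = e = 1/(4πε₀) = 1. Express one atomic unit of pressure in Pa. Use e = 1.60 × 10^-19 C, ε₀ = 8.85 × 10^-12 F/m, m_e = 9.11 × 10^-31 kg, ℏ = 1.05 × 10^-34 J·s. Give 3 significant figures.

3.01 × 10^13 Pa

P_au = E_h/a₀³ = m_e⁴e¹⁰/((4πε₀)⁵ℏ⁸)
E_h = 4.38 × 10^-18 J
a₀ = 5.26 × 10^-11 m
E_h/a₀³ = 3.01 × 10^13 Pa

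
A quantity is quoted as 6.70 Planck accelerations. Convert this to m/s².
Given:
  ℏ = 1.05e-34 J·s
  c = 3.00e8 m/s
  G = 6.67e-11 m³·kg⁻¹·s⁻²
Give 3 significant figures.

One Planck acceleration: a_P = √(c⁷/(ℏG)) = 5.59e51 m/s².
6.70 × 5.59e51 m/s² = 3.74e52 m/s²

3.74e52 m/s²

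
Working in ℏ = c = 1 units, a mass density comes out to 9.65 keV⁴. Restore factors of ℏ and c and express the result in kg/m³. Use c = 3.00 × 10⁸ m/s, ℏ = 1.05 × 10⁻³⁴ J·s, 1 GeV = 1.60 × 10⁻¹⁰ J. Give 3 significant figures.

Mass density is [E]/(c²[L]³) = [E]⁴/(ℏ³c⁵).
1 GeV⁴ → 1/(ℏ³c⁵) × (1 GeV in J)⁴ = 2.33 × 10²⁰ kg/m³.
Convert the energy scale: 9.65 keV⁴ = 9.65 × 10⁻²⁴ GeV⁴.
Result: 9.65 × 10⁻²⁴ × 2.33 × 10²⁰ = 2.25 × 10⁻³ kg/m³.

2.25 × 10⁻³ kg/m³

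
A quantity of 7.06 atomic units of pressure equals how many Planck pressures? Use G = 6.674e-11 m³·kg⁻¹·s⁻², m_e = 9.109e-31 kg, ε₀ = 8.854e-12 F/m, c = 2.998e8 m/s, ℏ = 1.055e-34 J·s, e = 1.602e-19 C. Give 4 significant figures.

4.464e-100

atomic unit of pressure: P_au = E_h/a₀³ = m_e⁴e¹⁰/((4πε₀)⁵ℏ⁸) = 2.929e13 Pa
Planck pressure: p_P = c⁷/(ℏG²) = 4.632e113 Pa
7.06 × 2.929e13 / 4.632e113 = 4.464e-100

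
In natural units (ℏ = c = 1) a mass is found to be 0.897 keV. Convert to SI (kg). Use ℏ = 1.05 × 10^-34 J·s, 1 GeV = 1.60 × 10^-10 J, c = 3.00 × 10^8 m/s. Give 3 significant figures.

1.59 × 10^-33 kg

Mass is [E]/c²; divide by c².
1 GeV → 1/c² × (1 GeV in J) = 1.78 × 10^-27 kg.
Convert the energy scale: 0.897 keV = 8.97 × 10^-7 GeV.
Result: 8.97 × 10^-7 × 1.78 × 10^-27 = 1.59 × 10^-33 kg.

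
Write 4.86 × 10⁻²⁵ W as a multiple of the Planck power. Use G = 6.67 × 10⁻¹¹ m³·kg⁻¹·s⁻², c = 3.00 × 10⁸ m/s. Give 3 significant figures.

Planck power: P_P = c⁵/G = 3.64 × 10⁵² W.
4.86 × 10⁻²⁵ / 3.64 × 10⁵² = 1.33 × 10⁻⁷⁷

1.33 × 10⁻⁷⁷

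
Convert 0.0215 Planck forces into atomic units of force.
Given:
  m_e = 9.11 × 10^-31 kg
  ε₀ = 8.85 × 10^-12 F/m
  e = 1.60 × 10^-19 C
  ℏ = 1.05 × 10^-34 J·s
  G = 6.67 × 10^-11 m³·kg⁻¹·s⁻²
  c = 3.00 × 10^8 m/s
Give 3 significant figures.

3.14 × 10^49

Planck force: F_P = c⁴/G = 1.21 × 10^44 N
atomic unit of force: F_au = E_h/a₀ = m_e²e⁶/((4πε₀)³ℏ⁴) = 8.33 × 10^-8 N
0.0215 × 1.21 × 10^44 / 8.33 × 10^-8 = 3.14 × 10^49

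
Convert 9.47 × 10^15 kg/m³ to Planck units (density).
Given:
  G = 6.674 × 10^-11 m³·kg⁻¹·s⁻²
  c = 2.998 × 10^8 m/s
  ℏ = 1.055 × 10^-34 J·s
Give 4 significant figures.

1.837 × 10^-81

Planck density: ρ_P = c⁵/(ℏG²) = 5.154 × 10^96 kg/m³.
9.47 × 10^15 / 5.154 × 10^96 = 1.837 × 10^-81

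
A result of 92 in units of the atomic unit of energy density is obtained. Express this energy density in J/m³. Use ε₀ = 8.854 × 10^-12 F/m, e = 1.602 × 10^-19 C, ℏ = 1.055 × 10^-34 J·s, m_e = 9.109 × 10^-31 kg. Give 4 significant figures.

2.695 × 10^15 J/m³

One atomic unit of energy density: u_au = E_h/a₀³ = m_e⁴e¹⁰/((4πε₀)⁵ℏ⁸) = 2.929 × 10^13 J/m³.
92 × 2.929 × 10^13 J/m³ = 2.695 × 10^15 J/m³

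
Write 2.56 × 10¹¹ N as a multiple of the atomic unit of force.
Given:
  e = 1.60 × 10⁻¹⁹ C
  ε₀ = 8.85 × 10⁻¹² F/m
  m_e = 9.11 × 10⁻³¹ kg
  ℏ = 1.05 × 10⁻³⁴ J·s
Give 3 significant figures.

atomic unit of force: F_au = E_h/a₀ = m_e²e⁶/((4πε₀)³ℏ⁴) = 8.33 × 10⁻⁸ N.
2.56 × 10¹¹ / 8.33 × 10⁻⁸ = 3.07 × 10¹⁸

3.07 × 10¹⁸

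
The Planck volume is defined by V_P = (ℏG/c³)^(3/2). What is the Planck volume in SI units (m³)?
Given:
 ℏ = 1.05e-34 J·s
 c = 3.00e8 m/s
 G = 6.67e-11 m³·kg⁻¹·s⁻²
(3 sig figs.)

V_P = (ℏG/c³)^(3/2)
  = √(1.75e-209)
  = 4.18e-105 m³

4.18e-105 m³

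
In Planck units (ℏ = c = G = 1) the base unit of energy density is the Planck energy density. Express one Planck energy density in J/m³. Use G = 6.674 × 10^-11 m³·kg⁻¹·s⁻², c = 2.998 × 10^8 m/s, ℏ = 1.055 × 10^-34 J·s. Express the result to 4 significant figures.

u_P = c⁷/(ℏG²)
  = 2.177 × 10^59 / 4.699 × 10^-55
  = 4.632 × 10^113 J/m³

4.632 × 10^113 J/m³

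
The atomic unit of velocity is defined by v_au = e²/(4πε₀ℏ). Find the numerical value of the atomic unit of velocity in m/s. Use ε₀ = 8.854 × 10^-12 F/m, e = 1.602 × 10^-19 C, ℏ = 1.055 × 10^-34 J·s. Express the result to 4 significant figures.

2.186 × 10^6 m/s

v_au = e²/(4πε₀ℏ)
  = 2.566 × 10^-38 / 1.174 × 10^-44
  = 2.186 × 10^6 m/s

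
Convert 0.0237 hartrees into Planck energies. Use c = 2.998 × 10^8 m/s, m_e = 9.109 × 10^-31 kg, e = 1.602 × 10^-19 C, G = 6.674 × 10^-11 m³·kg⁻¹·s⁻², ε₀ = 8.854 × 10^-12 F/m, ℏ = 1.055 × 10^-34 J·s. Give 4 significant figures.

5.274 × 10^-29

hartree: E_h = m_e e⁴/(4πε₀ℏ)² = 4.354 × 10^-18 J
Planck energy: E_P = √(ℏc⁵/G) = 1.957 × 10^9 J
0.0237 × 4.354 × 10^-18 / 1.957 × 10^9 = 5.274 × 10^-29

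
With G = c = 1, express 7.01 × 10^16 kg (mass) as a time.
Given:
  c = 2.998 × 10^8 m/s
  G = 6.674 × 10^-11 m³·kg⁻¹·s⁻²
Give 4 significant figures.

1.736 × 10^-19 s

Mass → time via G/c³.
7.01 × 10^16 kg × (G/c³) = 1.736 × 10^-19 s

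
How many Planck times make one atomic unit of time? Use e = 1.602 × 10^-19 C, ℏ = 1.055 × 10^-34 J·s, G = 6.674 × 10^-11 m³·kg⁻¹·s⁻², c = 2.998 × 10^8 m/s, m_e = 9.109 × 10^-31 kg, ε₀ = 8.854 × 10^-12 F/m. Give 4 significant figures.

4.494 × 10^26

atomic unit of time: τ_au = (4πε₀)²ℏ³/(m_e e⁴) = 2.423 × 10^-17 s
Planck time: t_P = √(ℏG/c⁵) = 5.392 × 10^-44 s
ratio = 2.423 × 10^-17 / 5.392 × 10^-44 = 4.494 × 10^26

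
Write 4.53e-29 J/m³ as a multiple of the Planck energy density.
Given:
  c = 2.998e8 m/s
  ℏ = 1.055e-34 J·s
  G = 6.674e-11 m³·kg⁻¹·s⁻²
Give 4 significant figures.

Planck energy density: u_P = c⁷/(ℏG²) = 4.632e113 J/m³.
4.53e-29 / 4.632e113 = 9.779e-143

9.779e-143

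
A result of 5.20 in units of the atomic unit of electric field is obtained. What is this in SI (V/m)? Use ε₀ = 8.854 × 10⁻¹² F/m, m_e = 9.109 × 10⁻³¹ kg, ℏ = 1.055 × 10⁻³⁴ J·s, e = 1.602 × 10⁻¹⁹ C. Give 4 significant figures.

One atomic unit of electric field: E_au = E_h/(e a₀) = m_e²e⁵/((4πε₀)³ℏ⁴) = 5.131 × 10¹¹ V/m.
5.20 × 5.131 × 10¹¹ V/m = 2.668 × 10¹² V/m

2.668 × 10¹² V/m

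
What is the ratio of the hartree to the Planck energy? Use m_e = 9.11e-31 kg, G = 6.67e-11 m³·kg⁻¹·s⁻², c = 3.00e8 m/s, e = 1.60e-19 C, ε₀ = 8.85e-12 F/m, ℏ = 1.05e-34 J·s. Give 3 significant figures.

hartree: E_h = m_e e⁴/(4πε₀ℏ)² = 4.38e-18 J
Planck energy: E_P = √(ℏc⁵/G) = 1.96e9 J
ratio = 4.38e-18 / 1.96e9 = 2.24e-27

2.24e-27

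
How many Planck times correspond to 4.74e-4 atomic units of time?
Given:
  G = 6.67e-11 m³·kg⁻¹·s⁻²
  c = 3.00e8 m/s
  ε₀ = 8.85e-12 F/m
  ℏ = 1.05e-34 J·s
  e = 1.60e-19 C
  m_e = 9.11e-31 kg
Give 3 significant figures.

atomic unit of time: τ_au = (4πε₀)²ℏ³/(m_e e⁴) = 2.40e-17 s
Planck time: t_P = √(ℏG/c⁵) = 5.37e-44 s
4.74e-4 × 2.40e-17 / 5.37e-44 = 2.12e23

2.12e23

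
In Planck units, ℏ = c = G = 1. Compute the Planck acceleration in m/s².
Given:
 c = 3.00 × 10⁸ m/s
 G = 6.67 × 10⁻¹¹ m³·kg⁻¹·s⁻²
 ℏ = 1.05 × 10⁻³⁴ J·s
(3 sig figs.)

From ℏ = c = G = 1 the acceleration scale is a_P = √(c⁷/(ℏG)).
  = √(3.12 × 10¹⁰³)
  = 5.59 × 10⁵¹ m/s²

5.59 × 10⁵¹ m/s²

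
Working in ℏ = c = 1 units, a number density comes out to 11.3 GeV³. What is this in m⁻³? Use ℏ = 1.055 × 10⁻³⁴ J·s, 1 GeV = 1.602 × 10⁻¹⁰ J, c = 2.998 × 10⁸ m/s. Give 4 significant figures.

Number density is [L]⁻³ = [E]³/(ℏc)³.
1 GeV³ → 1/(ℏc)³ × (1 GeV in J)³ = 1.299 × 10⁴⁷ m⁻³.
Result: 11.3 × 1.299 × 10⁴⁷ = 1.468 × 10⁴⁸ m⁻³.

1.468 × 10⁴⁸ m⁻³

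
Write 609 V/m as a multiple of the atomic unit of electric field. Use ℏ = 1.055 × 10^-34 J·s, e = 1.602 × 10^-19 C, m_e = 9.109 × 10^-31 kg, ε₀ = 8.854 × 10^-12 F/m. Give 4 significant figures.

atomic unit of electric field: E_au = E_h/(e a₀) = m_e²e⁵/((4πε₀)³ℏ⁴) = 5.131 × 10^11 V/m.
609 / 5.131 × 10^11 = 1.187 × 10^-9

1.187 × 10^-9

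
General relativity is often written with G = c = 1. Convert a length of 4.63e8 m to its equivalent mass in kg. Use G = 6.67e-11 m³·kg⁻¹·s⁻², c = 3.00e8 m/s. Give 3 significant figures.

Length → mass via c²/G.
4.63e8 m × (c²/G) = 6.25e35 kg

6.25e35 kg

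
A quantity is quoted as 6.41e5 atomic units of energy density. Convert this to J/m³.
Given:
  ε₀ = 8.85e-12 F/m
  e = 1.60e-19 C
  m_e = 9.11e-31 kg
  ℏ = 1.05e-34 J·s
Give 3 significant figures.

One atomic unit of energy density: u_au = E_h/a₀³ = m_e⁴e¹⁰/((4πε₀)⁵ℏ⁸) = 3.01e13 J/m³.
6.41e5 × 3.01e13 J/m³ = 1.93e19 J/m³

1.93e19 J/m³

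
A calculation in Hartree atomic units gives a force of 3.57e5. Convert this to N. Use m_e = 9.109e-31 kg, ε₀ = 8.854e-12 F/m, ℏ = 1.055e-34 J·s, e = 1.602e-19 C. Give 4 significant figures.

One atomic unit of force: F_au = E_h/a₀ = m_e²e⁶/((4πε₀)³ℏ⁴) = 8.220e-8 N.
3.57e5 × 8.220e-8 N = 0.02934 N

0.02934 N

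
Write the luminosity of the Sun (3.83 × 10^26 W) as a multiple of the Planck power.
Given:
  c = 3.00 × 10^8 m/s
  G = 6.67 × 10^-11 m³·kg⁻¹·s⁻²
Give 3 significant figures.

Planck power: P_P = c⁵/G = 3.64 × 10^52 W.
3.83 × 10^26 / 3.64 × 10^52 = 1.05 × 10^-26

1.05 × 10^-26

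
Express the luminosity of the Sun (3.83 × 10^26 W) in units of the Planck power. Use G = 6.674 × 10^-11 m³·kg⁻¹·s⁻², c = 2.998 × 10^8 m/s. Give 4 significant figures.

Planck power: P_P = c⁵/G = 3.629 × 10^52 W.
3.83 × 10^26 / 3.629 × 10^52 = 1.055 × 10^-26

1.055 × 10^-26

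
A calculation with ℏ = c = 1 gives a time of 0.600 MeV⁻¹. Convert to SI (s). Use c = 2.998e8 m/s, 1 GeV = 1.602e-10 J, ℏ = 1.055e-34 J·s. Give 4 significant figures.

A time is [E]⁻¹ in ℏ=c=1; restore one factor of ℏ.
1 GeV⁻¹ → ℏ × (1 GeV in J)⁻¹ = 6.586e-25 s.
Convert the energy scale: 0.600 MeV⁻¹ = 600 GeV⁻¹.
Result: 600 × 6.586e-25 = 3.951e-22 s.

3.951e-22 s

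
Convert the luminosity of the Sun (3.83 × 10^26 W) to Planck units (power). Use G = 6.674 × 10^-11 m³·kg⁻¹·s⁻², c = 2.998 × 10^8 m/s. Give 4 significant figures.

1.055 × 10^-26

Planck power: P_P = c⁵/G = 3.629 × 10^52 W.
3.83 × 10^26 / 3.629 × 10^52 = 1.055 × 10^-26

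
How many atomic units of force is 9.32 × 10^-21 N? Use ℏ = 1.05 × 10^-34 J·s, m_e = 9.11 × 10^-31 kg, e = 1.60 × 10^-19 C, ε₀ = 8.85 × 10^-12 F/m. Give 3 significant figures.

1.12 × 10^-13

atomic unit of force: F_au = E_h/a₀ = m_e²e⁶/((4πε₀)³ℏ⁴) = 8.33 × 10^-8 N.
9.32 × 10^-21 / 8.33 × 10^-8 = 1.12 × 10^-13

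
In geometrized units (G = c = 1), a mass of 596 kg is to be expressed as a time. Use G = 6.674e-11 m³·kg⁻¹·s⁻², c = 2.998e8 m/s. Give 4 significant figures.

1.476e-33 s

Mass → time via G/c³.
596 kg × (G/c³) = 1.476e-33 s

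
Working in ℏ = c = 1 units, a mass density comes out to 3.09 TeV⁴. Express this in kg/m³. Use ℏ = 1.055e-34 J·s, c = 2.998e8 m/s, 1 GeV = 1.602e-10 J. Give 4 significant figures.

7.156e32 kg/m³

Mass density is [E]/(c²[L]³) = [E]⁴/(ℏ³c⁵).
1 GeV⁴ → 1/(ℏ³c⁵) × (1 GeV in J)⁴ = 2.316e20 kg/m³.
Convert the energy scale: 3.09 TeV⁴ = 3.09e12 GeV⁴.
Result: 3.09e12 × 2.316e20 = 7.156e32 kg/m³.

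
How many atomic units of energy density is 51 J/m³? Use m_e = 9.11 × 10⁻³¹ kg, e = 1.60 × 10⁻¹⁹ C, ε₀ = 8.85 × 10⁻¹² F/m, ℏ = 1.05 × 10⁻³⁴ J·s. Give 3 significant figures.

1.69 × 10⁻¹²

atomic unit of energy density: u_au = E_h/a₀³ = m_e⁴e¹⁰/((4πε₀)⁵ℏ⁸) = 3.01 × 10¹³ J/m³.
51 / 3.01 × 10¹³ = 1.69 × 10⁻¹²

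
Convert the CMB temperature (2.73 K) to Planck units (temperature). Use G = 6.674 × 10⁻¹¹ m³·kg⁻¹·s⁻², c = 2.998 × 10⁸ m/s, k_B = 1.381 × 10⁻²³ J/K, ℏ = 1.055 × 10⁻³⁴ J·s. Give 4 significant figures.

1.927 × 10⁻³²

Planck temperature: T_P = √(ℏc⁵/G) / k_B = 1.417 × 10³² K.
2.73 / 1.417 × 10³² = 1.927 × 10⁻³²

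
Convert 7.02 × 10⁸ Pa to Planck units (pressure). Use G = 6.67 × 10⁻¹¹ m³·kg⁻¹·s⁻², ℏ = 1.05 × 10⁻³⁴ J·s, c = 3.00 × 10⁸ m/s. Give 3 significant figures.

1.50 × 10⁻¹⁰⁵

Planck pressure: p_P = c⁷/(ℏG²) = 4.68 × 10¹¹³ Pa.
7.02 × 10⁸ / 4.68 × 10¹¹³ = 1.50 × 10⁻¹⁰⁵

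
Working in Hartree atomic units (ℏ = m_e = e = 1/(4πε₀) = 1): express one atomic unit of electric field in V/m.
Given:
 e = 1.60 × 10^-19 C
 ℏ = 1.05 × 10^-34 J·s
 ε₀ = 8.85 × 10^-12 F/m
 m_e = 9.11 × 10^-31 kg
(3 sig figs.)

5.20 × 10^11 V/m

Dimensional analysis gives E_au = E_h/(e a₀) = m_e²e⁵/((4πε₀)³ℏ⁴).
E_h = 4.38 × 10^-18 J
a₀ = 5.26 × 10^-11 m
E_h/(e·a₀) = 5.20 × 10^11 V/m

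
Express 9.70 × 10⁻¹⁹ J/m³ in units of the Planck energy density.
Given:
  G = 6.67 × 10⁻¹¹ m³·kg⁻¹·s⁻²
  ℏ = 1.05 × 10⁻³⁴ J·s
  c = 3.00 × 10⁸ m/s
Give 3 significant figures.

Planck energy density: u_P = c⁷/(ℏG²) = 4.68 × 10¹¹³ J/m³.
9.70 × 10⁻¹⁹ / 4.68 × 10¹¹³ = 2.07 × 10⁻¹³²

2.07 × 10⁻¹³²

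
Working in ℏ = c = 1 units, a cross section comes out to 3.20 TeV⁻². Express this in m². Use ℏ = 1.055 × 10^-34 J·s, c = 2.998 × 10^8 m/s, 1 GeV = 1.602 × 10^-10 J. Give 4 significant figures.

Area is [L]² = [E]⁻²·(ℏc)²; restore (ℏc)².
1 GeV⁻² → (ℏc)² × (1 GeV in J)⁻² = 3.898 × 10^-32 m².
Convert the energy scale: 3.20 TeV⁻² = 3.20 × 10^-6 GeV⁻².
Result: 3.20 × 10^-6 × 3.898 × 10^-32 = 1.247 × 10^-37 m².

1.247 × 10^-37 m²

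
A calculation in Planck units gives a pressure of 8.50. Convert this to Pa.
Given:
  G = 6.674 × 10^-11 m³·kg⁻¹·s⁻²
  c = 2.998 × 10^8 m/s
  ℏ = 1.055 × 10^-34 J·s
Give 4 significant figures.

3.937 × 10^114 Pa

One Planck pressure: p_P = c⁷/(ℏG²) = 4.632 × 10^113 Pa.
8.50 × 4.632 × 10^113 Pa = 3.937 × 10^114 Pa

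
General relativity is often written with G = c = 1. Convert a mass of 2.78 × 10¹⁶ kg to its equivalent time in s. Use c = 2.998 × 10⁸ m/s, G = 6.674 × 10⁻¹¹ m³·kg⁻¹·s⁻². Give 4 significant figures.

6.886 × 10⁻²⁰ s

Mass → time via G/c³.
2.78 × 10¹⁶ kg × (G/c³) = 6.886 × 10⁻²⁰ s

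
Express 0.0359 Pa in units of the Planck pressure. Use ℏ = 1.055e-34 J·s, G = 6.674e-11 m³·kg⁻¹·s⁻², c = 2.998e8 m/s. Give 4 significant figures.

Planck pressure: p_P = c⁷/(ℏG²) = 4.632e113 Pa.
0.0359 / 4.632e113 = 7.750e-116

7.750e-116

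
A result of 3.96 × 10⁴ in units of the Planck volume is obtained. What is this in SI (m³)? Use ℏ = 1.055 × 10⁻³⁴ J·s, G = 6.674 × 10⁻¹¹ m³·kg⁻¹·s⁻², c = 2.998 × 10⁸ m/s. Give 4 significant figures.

One Planck volume: V_P = (ℏG/c³)^(3/2) = 4.224 × 10⁻¹⁰⁵ m³.
3.96 × 10⁴ × 4.224 × 10⁻¹⁰⁵ m³ = 1.673 × 10⁻¹⁰⁰ m³

1.673 × 10⁻¹⁰⁰ m³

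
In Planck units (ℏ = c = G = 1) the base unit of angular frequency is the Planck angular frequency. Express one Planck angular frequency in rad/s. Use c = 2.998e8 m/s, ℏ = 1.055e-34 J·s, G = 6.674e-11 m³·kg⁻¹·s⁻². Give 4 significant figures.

ω_P = √(c⁵/(ℏG))
  = √(3.440e86)
  = 1.855e43 rad/s

1.855e43 rad/s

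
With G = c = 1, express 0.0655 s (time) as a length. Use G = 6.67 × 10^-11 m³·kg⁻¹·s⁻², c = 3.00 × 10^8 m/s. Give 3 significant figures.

1.97 × 10^7 m

Time → length via c.
0.0655 s × (c) = 1.97 × 10^7 m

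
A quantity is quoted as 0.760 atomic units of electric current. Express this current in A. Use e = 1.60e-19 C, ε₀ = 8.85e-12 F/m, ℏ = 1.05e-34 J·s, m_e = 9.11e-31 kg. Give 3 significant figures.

5.07e-3 A

One atomic unit of electric current: I_au = e E_h/ℏ = m_e e⁵/((4πε₀)²ℏ³) = 6.67e-3 A.
0.760 × 6.67e-3 A = 5.07e-3 A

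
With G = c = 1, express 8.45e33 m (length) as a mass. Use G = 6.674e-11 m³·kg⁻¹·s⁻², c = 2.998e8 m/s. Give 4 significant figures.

Length → mass via c²/G.
8.45e33 m × (c²/G) = 1.138e61 kg

1.138e61 kg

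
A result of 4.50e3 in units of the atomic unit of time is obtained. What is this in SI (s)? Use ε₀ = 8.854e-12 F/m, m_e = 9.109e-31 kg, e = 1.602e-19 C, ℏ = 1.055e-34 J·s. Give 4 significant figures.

One atomic unit of time: τ_au = (4πε₀)²ℏ³/(m_e e⁴) = 2.423e-17 s.
4.50e3 × 2.423e-17 s = 1.090e-13 s

1.090e-13 s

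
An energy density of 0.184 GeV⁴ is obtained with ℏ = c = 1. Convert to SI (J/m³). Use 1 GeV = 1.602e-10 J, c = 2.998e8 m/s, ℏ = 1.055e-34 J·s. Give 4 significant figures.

3.830e36 J/m³

[E]/[L]³ = [E]⁴/(ℏc)³; restore (ℏc)⁻³.
1 GeV⁴ → 1/(ℏc)³ × (1 GeV in J)⁴ = 2.082e37 J/m³.
Result: 0.184 × 2.082e37 = 3.830e36 J/m³.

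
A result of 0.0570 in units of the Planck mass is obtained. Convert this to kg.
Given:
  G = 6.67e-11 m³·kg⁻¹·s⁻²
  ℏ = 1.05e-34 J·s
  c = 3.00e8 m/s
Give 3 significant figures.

One Planck mass: m_P = √(ℏc/G) = 2.17e-8 kg.
0.0570 × 2.17e-8 kg = 1.24e-9 kg

1.24e-9 kg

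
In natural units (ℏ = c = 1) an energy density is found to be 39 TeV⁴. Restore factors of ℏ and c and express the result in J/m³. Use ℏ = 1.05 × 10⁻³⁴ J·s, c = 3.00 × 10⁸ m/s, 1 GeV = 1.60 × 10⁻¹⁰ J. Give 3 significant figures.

8.18 × 10⁵⁰ J/m³

[E]/[L]³ = [E]⁴/(ℏc)³; restore (ℏc)⁻³.
1 GeV⁴ → 1/(ℏc)³ × (1 GeV in J)⁴ = 2.10 × 10³⁷ J/m³.
Convert the energy scale: 39 TeV⁴ = 3.90 × 10¹³ GeV⁴.
Result: 3.90 × 10¹³ × 2.10 × 10³⁷ = 8.18 × 10⁵⁰ J/m³.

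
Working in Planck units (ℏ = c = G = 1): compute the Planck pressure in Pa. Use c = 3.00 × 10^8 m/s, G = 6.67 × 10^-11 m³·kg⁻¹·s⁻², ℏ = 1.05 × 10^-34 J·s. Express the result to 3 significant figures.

4.68 × 10^113 Pa

From ℏ = c = G = 1 the pressure scale is p_P = c⁷/(ℏG²).
  = 2.19 × 10^59 / 4.67 × 10^-55
  = 4.68 × 10^113 Pa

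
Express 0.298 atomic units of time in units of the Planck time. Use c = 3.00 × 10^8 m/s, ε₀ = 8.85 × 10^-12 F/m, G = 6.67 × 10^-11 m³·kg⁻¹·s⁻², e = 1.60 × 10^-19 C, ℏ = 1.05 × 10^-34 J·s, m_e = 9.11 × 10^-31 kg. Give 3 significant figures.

1.33 × 10^26

atomic unit of time: τ_au = (4πε₀)²ℏ³/(m_e e⁴) = 2.40 × 10^-17 s
Planck time: t_P = √(ℏG/c⁵) = 5.37 × 10^-44 s
0.298 × 2.40 × 10^-17 / 5.37 × 10^-44 = 1.33 × 10^26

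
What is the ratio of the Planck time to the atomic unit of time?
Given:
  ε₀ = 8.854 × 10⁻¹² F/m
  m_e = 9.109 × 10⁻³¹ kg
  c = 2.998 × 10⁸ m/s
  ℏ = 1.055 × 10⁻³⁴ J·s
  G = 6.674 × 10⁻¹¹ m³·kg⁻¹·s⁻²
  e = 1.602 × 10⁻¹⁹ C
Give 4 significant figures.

2.225 × 10⁻²⁷

Planck time: t_P = √(ℏG/c⁵) = 5.392 × 10⁻⁴⁴ s
atomic unit of time: τ_au = (4πε₀)²ℏ³/(m_e e⁴) = 2.423 × 10⁻¹⁷ s
ratio = 5.392 × 10⁻⁴⁴ / 2.423 × 10⁻¹⁷ = 2.225 × 10⁻²⁷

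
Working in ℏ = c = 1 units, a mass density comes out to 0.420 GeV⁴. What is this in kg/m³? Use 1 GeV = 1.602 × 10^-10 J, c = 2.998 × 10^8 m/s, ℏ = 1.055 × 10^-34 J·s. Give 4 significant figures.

9.727 × 10^19 kg/m³

Mass density is [E]/(c²[L]³) = [E]⁴/(ℏ³c⁵).
1 GeV⁴ → 1/(ℏ³c⁵) × (1 GeV in J)⁴ = 2.316 × 10^20 kg/m³.
Result: 0.420 × 2.316 × 10^20 = 9.727 × 10^19 kg/m³.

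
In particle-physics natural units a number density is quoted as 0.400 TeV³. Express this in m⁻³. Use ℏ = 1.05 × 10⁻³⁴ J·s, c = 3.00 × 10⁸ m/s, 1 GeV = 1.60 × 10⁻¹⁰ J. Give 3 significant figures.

5.24 × 10⁵⁵ m⁻³

Number density is [L]⁻³ = [E]³/(ℏc)³.
1 GeV³ → 1/(ℏc)³ × (1 GeV in J)³ = 1.31 × 10⁴⁷ m⁻³.
Convert the energy scale: 0.400 TeV³ = 4.00 × 10⁸ GeV³.
Result: 4.00 × 10⁸ × 1.31 × 10⁴⁷ = 5.24 × 10⁵⁵ m⁻³.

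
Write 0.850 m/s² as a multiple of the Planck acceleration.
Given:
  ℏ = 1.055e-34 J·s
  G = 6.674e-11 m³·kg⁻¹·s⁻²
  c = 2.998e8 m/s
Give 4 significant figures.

1.529e-52

Planck acceleration: a_P = √(c⁷/(ℏG)) = 5.560e51 m/s².
0.850 / 5.560e51 = 1.529e-52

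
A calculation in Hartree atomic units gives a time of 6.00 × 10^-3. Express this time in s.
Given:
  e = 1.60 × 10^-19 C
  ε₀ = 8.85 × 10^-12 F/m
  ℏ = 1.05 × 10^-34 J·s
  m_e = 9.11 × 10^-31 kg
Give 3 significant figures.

One atomic unit of time: τ_au = (4πε₀)²ℏ³/(m_e e⁴) = 2.40 × 10^-17 s.
6.00 × 10^-3 × 2.40 × 10^-17 s = 1.44 × 10^-19 s

1.44 × 10^-19 s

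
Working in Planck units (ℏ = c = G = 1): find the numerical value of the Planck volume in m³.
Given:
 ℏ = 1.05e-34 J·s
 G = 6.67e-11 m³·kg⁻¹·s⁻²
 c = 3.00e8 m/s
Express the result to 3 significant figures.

The unique combination of the constants set to 1 with dimensions of volume is V_P = (ℏG/c³)^(3/2).
  = √(1.75e-209)
  = 4.18e-105 m³

4.18e-105 m³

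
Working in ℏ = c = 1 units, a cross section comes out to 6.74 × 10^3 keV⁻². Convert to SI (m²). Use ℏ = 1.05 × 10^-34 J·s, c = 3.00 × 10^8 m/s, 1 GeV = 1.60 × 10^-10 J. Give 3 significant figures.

Area is [L]² = [E]⁻²·(ℏc)²; restore (ℏc)².
1 GeV⁻² → (ℏc)² × (1 GeV in J)⁻² = 3.88 × 10^-32 m².
Convert the energy scale: 6.74 × 10^3 keV⁻² = 6.74 × 10^15 GeV⁻².
Result: 6.74 × 10^15 × 3.88 × 10^-32 = 2.61 × 10^-16 m².

2.61 × 10^-16 m²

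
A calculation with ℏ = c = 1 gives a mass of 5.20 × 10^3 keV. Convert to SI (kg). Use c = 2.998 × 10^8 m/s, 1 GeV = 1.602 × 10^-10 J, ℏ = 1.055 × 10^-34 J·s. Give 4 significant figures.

9.268 × 10^-30 kg

Mass is [E]/c²; divide by c².
1 GeV → 1/c² × (1 GeV in J) = 1.782 × 10^-27 kg.
Convert the energy scale: 5.20 × 10^3 keV = 5.20 × 10^-3 GeV.
Result: 5.20 × 10^-3 × 1.782 × 10^-27 = 9.268 × 10^-30 kg.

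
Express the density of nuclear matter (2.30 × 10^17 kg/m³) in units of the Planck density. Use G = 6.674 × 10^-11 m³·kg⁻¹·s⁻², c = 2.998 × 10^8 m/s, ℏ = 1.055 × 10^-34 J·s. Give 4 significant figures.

Planck density: ρ_P = c⁵/(ℏG²) = 5.154 × 10^96 kg/m³.
2.30 × 10^17 / 5.154 × 10^96 = 4.463 × 10^-80

4.463 × 10^-80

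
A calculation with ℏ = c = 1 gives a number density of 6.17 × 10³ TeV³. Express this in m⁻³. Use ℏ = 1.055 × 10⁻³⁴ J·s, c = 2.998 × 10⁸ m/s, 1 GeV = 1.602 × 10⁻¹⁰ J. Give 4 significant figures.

Number density is [L]⁻³ = [E]³/(ℏc)³.
1 GeV³ → 1/(ℏc)³ × (1 GeV in J)³ = 1.299 × 10⁴⁷ m⁻³.
Convert the energy scale: 6.17 × 10³ TeV³ = 6.17 × 10¹² GeV³.
Result: 6.17 × 10¹² × 1.299 × 10⁴⁷ = 8.017 × 10⁵⁹ m⁻³.

8.017 × 10⁵⁹ m⁻³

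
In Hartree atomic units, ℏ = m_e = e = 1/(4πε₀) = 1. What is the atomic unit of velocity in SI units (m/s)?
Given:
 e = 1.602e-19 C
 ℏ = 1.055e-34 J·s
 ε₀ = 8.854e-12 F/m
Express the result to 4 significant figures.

2.186e6 m/s

From ℏ = m_e = e = 1/(4πε₀) = 1 the velocity scale is v_au = e²/(4πε₀ℏ).
  = 2.566e-38 / 1.174e-44
  = 2.186e6 m/s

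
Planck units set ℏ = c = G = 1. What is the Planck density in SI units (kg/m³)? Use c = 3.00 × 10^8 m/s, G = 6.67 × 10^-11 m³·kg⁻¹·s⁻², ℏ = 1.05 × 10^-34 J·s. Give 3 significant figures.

5.20 × 10^96 kg/m³

Dimensional analysis gives ρ_P = c⁵/(ℏG²).
  = 2.43 × 10^42 / 4.67 × 10^-55
  = 5.20 × 10^96 kg/m³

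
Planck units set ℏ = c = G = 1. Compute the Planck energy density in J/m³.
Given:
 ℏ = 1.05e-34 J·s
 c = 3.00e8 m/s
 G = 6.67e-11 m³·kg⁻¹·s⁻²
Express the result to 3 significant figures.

Dimensional analysis gives u_P = c⁷/(ℏG²).
  = 2.19e59 / 4.67e-55
  = 4.68e113 J/m³

4.68e113 J/m³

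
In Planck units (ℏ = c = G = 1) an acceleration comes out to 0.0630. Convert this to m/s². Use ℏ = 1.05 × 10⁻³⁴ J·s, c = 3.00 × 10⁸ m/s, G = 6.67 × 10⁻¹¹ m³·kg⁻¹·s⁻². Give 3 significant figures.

3.52 × 10⁵⁰ m/s²

One Planck acceleration: a_P = √(c⁷/(ℏG)) = 5.59 × 10⁵¹ m/s².
0.0630 × 5.59 × 10⁵¹ m/s² = 3.52 × 10⁵⁰ m/s²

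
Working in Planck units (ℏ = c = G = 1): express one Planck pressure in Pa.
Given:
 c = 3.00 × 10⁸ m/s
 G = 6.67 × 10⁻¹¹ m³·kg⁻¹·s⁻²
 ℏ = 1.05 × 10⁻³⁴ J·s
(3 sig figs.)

The unique combination of the constants set to 1 with dimensions of pressure is p_P = c⁷/(ℏG²).
  = 2.19 × 10⁵⁹ / 4.67 × 10⁻⁵⁵
  = 4.68 × 10¹¹³ Pa

4.68 × 10¹¹³ Pa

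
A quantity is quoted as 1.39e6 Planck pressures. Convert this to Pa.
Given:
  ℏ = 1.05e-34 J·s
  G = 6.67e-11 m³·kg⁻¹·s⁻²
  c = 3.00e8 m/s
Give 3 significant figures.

One Planck pressure: p_P = c⁷/(ℏG²) = 4.68e113 Pa.
1.39e6 × 4.68e113 Pa = 6.51e119 Pa

6.51e119 Pa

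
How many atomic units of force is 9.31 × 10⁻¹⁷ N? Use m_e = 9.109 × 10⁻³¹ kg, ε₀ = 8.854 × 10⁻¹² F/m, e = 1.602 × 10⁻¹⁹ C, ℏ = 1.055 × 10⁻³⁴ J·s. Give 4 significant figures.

atomic unit of force: F_au = E_h/a₀ = m_e²e⁶/((4πε₀)³ℏ⁴) = 8.220 × 10⁻⁸ N.
9.31 × 10⁻¹⁷ / 8.220 × 10⁻⁸ = 1.133 × 10⁻⁹

1.133 × 10⁻⁹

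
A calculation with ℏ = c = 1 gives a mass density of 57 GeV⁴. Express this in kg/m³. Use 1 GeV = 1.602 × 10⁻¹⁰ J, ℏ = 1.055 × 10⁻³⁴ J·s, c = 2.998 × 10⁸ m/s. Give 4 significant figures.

1.320 × 10²² kg/m³

Mass density is [E]/(c²[L]³) = [E]⁴/(ℏ³c⁵).
1 GeV⁴ → 1/(ℏ³c⁵) × (1 GeV in J)⁴ = 2.316 × 10²⁰ kg/m³.
Result: 57 × 2.316 × 10²⁰ = 1.320 × 10²² kg/m³.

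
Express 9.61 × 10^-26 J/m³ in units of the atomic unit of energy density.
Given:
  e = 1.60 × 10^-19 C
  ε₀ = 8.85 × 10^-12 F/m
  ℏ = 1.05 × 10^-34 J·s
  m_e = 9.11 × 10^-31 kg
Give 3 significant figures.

atomic unit of energy density: u_au = E_h/a₀³ = m_e⁴e¹⁰/((4πε₀)⁵ℏ⁸) = 3.01 × 10^13 J/m³.
9.61 × 10^-26 / 3.01 × 10^13 = 3.19 × 10^-39

3.19 × 10^-39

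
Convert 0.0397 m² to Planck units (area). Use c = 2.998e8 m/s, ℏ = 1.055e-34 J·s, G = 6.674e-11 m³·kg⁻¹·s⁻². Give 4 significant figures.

1.519e68

Planck area: A_P = ℏG/c³ = 2.613e-70 m².
0.0397 / 2.613e-70 = 1.519e68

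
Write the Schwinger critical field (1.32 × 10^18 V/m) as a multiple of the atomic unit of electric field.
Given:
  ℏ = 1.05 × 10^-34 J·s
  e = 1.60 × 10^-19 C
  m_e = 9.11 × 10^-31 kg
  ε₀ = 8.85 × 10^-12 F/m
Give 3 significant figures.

atomic unit of electric field: E_au = E_h/(e a₀) = m_e²e⁵/((4πε₀)³ℏ⁴) = 5.20 × 10^11 V/m.
1.32 × 10^18 / 5.20 × 10^11 = 2.54 × 10^6

2.54 × 10^6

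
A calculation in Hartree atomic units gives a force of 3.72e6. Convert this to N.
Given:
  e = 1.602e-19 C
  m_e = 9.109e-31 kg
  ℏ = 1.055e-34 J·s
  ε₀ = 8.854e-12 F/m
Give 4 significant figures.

One atomic unit of force: F_au = E_h/a₀ = m_e²e⁶/((4πε₀)³ℏ⁴) = 8.220e-8 N.
3.72e6 × 8.220e-8 N = 0.3058 N

0.3058 N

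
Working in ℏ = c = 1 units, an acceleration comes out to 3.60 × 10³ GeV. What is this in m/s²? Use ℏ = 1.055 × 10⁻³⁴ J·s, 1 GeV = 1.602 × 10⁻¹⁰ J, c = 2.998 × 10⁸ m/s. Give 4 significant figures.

Acceleration is [L]/[T]² = c·[E]/ℏ.
1 GeV → c/ℏ × (1 GeV in J) = 4.552 × 10³² m/s².
Result: 3.60 × 10³ × 4.552 × 10³² = 1.639 × 10³⁶ m/s².

1.639 × 10³⁶ m/s²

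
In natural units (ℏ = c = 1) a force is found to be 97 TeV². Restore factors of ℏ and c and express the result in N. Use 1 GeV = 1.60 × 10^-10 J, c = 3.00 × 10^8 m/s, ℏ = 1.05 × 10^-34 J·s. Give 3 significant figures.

7.88 × 10^13 N

Force is [E]/[L] = [E]²/(ℏc); restore (ℏc)⁻¹.
1 GeV² → 1/(ℏc) × (1 GeV in J)² = 8.13 × 10^5 N.
Convert the energy scale: 97 TeV² = 9.70 × 10^7 GeV².
Result: 9.70 × 10^7 × 8.13 × 10^5 = 7.88 × 10^13 N.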